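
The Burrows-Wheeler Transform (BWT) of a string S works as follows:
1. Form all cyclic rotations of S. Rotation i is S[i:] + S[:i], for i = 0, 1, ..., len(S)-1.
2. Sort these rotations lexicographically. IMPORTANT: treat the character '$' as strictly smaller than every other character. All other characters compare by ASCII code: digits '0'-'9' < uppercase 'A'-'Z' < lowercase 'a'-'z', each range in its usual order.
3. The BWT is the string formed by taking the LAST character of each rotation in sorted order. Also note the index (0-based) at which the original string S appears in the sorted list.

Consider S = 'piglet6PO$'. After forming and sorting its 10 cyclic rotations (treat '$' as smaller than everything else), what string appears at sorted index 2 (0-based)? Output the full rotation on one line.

Answer: O$piglet6P

Derivation:
All 10 rotations (rotation i = S[i:]+S[:i]):
  rot[0] = piglet6PO$
  rot[1] = iglet6PO$p
  rot[2] = glet6PO$pi
  rot[3] = let6PO$pig
  rot[4] = et6PO$pigl
  rot[5] = t6PO$pigle
  rot[6] = 6PO$piglet
  rot[7] = PO$piglet6
  rot[8] = O$piglet6P
  rot[9] = $piglet6PO
Sorted (with $ < everything):
  sorted[0] = $piglet6PO
  sorted[1] = 6PO$piglet
  sorted[2] = O$piglet6P
  sorted[3] = PO$piglet6
  sorted[4] = et6PO$pigl
  sorted[5] = glet6PO$pi
  sorted[6] = iglet6PO$p
  sorted[7] = let6PO$pig
  sorted[8] = piglet6PO$
  sorted[9] = t6PO$pigle
sorted[2] = O$piglet6P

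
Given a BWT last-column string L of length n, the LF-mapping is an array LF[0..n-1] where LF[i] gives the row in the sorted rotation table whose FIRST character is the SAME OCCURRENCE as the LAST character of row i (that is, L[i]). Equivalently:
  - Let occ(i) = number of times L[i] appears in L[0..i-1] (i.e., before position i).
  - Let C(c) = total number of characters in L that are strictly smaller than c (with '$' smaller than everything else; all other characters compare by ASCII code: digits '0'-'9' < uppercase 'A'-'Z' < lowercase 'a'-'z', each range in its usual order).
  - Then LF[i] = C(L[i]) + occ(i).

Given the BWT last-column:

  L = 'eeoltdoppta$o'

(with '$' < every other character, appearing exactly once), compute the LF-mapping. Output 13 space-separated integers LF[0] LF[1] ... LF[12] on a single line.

Char counts: '$':1, 'a':1, 'd':1, 'e':2, 'l':1, 'o':3, 'p':2, 't':2
C (first-col start): C('$')=0, C('a')=1, C('d')=2, C('e')=3, C('l')=5, C('o')=6, C('p')=9, C('t')=11
L[0]='e': occ=0, LF[0]=C('e')+0=3+0=3
L[1]='e': occ=1, LF[1]=C('e')+1=3+1=4
L[2]='o': occ=0, LF[2]=C('o')+0=6+0=6
L[3]='l': occ=0, LF[3]=C('l')+0=5+0=5
L[4]='t': occ=0, LF[4]=C('t')+0=11+0=11
L[5]='d': occ=0, LF[5]=C('d')+0=2+0=2
L[6]='o': occ=1, LF[6]=C('o')+1=6+1=7
L[7]='p': occ=0, LF[7]=C('p')+0=9+0=9
L[8]='p': occ=1, LF[8]=C('p')+1=9+1=10
L[9]='t': occ=1, LF[9]=C('t')+1=11+1=12
L[10]='a': occ=0, LF[10]=C('a')+0=1+0=1
L[11]='$': occ=0, LF[11]=C('$')+0=0+0=0
L[12]='o': occ=2, LF[12]=C('o')+2=6+2=8

Answer: 3 4 6 5 11 2 7 9 10 12 1 0 8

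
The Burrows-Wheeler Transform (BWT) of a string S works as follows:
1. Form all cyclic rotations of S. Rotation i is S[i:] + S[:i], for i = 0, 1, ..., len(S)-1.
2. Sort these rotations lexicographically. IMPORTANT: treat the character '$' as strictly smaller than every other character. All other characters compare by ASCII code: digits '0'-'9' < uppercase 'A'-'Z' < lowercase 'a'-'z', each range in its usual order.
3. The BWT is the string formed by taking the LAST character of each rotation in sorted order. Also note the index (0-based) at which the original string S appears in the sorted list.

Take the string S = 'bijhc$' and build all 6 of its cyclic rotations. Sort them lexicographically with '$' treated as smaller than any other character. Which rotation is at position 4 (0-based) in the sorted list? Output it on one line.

All 6 rotations (rotation i = S[i:]+S[:i]):
  rot[0] = bijhc$
  rot[1] = ijhc$b
  rot[2] = jhc$bi
  rot[3] = hc$bij
  rot[4] = c$bijh
  rot[5] = $bijhc
Sorted (with $ < everything):
  sorted[0] = $bijhc
  sorted[1] = bijhc$
  sorted[2] = c$bijh
  sorted[3] = hc$bij
  sorted[4] = ijhc$b
  sorted[5] = jhc$bi
sorted[4] = ijhc$b

Answer: ijhc$b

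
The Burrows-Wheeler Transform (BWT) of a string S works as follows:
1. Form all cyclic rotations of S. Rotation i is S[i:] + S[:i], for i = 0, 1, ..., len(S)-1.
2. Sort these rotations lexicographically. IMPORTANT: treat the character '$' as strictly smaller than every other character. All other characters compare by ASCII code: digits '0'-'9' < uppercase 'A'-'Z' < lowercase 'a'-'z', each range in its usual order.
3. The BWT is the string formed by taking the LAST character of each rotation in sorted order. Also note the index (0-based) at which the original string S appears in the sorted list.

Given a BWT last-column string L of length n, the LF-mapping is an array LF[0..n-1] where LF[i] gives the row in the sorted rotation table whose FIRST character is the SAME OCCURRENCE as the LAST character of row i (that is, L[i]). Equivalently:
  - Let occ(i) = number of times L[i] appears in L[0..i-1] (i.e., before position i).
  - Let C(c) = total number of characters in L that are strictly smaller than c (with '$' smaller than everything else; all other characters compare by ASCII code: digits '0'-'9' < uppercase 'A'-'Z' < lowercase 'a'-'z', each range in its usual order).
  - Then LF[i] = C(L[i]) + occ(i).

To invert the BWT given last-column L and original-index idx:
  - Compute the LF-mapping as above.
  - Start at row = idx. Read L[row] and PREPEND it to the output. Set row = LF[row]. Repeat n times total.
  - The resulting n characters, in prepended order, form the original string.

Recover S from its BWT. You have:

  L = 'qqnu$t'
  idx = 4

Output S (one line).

Answer: tuqnq$

Derivation:
LF mapping: 2 3 1 5 0 4
Walk LF starting at row 4, prepending L[row]:
  step 1: row=4, L[4]='$', prepend. Next row=LF[4]=0
  step 2: row=0, L[0]='q', prepend. Next row=LF[0]=2
  step 3: row=2, L[2]='n', prepend. Next row=LF[2]=1
  step 4: row=1, L[1]='q', prepend. Next row=LF[1]=3
  step 5: row=3, L[3]='u', prepend. Next row=LF[3]=5
  step 6: row=5, L[5]='t', prepend. Next row=LF[5]=4
Reversed output: tuqnq$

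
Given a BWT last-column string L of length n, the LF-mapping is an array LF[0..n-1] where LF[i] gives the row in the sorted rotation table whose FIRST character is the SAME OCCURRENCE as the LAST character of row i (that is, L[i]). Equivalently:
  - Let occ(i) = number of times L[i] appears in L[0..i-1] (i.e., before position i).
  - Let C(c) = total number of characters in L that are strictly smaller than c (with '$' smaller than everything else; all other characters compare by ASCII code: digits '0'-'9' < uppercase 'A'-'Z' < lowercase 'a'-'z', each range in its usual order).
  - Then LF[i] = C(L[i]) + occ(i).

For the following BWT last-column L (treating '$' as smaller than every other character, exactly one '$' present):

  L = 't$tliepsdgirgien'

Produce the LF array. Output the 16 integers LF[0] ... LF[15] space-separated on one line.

Char counts: '$':1, 'd':1, 'e':2, 'g':2, 'i':3, 'l':1, 'n':1, 'p':1, 'r':1, 's':1, 't':2
C (first-col start): C('$')=0, C('d')=1, C('e')=2, C('g')=4, C('i')=6, C('l')=9, C('n')=10, C('p')=11, C('r')=12, C('s')=13, C('t')=14
L[0]='t': occ=0, LF[0]=C('t')+0=14+0=14
L[1]='$': occ=0, LF[1]=C('$')+0=0+0=0
L[2]='t': occ=1, LF[2]=C('t')+1=14+1=15
L[3]='l': occ=0, LF[3]=C('l')+0=9+0=9
L[4]='i': occ=0, LF[4]=C('i')+0=6+0=6
L[5]='e': occ=0, LF[5]=C('e')+0=2+0=2
L[6]='p': occ=0, LF[6]=C('p')+0=11+0=11
L[7]='s': occ=0, LF[7]=C('s')+0=13+0=13
L[8]='d': occ=0, LF[8]=C('d')+0=1+0=1
L[9]='g': occ=0, LF[9]=C('g')+0=4+0=4
L[10]='i': occ=1, LF[10]=C('i')+1=6+1=7
L[11]='r': occ=0, LF[11]=C('r')+0=12+0=12
L[12]='g': occ=1, LF[12]=C('g')+1=4+1=5
L[13]='i': occ=2, LF[13]=C('i')+2=6+2=8
L[14]='e': occ=1, LF[14]=C('e')+1=2+1=3
L[15]='n': occ=0, LF[15]=C('n')+0=10+0=10

Answer: 14 0 15 9 6 2 11 13 1 4 7 12 5 8 3 10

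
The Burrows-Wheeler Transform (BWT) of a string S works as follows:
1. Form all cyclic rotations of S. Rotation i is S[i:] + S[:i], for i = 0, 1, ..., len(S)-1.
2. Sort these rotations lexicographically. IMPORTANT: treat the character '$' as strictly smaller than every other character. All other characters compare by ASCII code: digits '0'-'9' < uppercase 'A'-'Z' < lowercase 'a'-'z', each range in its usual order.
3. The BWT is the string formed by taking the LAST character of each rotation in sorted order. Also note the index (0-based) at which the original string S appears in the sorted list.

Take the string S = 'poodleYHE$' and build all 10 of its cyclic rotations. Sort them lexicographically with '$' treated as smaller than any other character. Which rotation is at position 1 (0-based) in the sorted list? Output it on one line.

All 10 rotations (rotation i = S[i:]+S[:i]):
  rot[0] = poodleYHE$
  rot[1] = oodleYHE$p
  rot[2] = odleYHE$po
  rot[3] = dleYHE$poo
  rot[4] = leYHE$pood
  rot[5] = eYHE$poodl
  rot[6] = YHE$poodle
  rot[7] = HE$poodleY
  rot[8] = E$poodleYH
  rot[9] = $poodleYHE
Sorted (with $ < everything):
  sorted[0] = $poodleYHE
  sorted[1] = E$poodleYH
  sorted[2] = HE$poodleY
  sorted[3] = YHE$poodle
  sorted[4] = dleYHE$poo
  sorted[5] = eYHE$poodl
  sorted[6] = leYHE$pood
  sorted[7] = odleYHE$po
  sorted[8] = oodleYHE$p
  sorted[9] = poodleYHE$
sorted[1] = E$poodleYH

Answer: E$poodleYH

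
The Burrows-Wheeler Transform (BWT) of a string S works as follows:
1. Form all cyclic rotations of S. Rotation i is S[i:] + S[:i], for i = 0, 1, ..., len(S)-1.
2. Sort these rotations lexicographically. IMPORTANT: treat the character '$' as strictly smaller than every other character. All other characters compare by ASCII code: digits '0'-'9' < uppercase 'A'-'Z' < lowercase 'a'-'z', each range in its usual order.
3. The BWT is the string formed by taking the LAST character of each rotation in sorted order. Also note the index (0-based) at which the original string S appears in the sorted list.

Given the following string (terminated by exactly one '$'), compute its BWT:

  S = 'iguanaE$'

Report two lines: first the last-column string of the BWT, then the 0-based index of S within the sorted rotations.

Answer: Eanui$ag
5

Derivation:
All 8 rotations (rotation i = S[i:]+S[:i]):
  rot[0] = iguanaE$
  rot[1] = guanaE$i
  rot[2] = uanaE$ig
  rot[3] = anaE$igu
  rot[4] = naE$igua
  rot[5] = aE$iguan
  rot[6] = E$iguana
  rot[7] = $iguanaE
Sorted (with $ < everything):
  sorted[0] = $iguanaE  (last char: 'E')
  sorted[1] = E$iguana  (last char: 'a')
  sorted[2] = aE$iguan  (last char: 'n')
  sorted[3] = anaE$igu  (last char: 'u')
  sorted[4] = guanaE$i  (last char: 'i')
  sorted[5] = iguanaE$  (last char: '$')
  sorted[6] = naE$igua  (last char: 'a')
  sorted[7] = uanaE$ig  (last char: 'g')
Last column: Eanui$ag
Original string S is at sorted index 5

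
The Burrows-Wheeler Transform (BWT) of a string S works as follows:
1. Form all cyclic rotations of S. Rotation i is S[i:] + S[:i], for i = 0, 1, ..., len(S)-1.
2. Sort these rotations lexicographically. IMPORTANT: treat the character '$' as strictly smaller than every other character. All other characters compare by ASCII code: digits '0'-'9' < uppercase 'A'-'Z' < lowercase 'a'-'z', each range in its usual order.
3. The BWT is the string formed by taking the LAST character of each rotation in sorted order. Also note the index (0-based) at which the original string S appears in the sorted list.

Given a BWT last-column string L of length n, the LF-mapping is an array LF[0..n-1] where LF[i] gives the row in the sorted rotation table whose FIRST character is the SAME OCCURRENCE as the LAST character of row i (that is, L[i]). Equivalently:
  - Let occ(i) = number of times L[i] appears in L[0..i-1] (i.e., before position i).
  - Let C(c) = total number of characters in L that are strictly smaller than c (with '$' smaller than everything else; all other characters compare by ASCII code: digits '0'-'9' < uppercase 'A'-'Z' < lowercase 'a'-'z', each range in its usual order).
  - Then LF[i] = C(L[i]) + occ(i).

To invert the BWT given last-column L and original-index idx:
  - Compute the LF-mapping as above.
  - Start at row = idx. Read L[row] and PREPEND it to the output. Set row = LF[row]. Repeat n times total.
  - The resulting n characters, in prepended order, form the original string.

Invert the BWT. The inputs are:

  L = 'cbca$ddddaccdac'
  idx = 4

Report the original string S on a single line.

Answer: baadcdcacddcdc$

Derivation:
LF mapping: 5 4 6 1 0 10 11 12 13 2 7 8 14 3 9
Walk LF starting at row 4, prepending L[row]:
  step 1: row=4, L[4]='$', prepend. Next row=LF[4]=0
  step 2: row=0, L[0]='c', prepend. Next row=LF[0]=5
  step 3: row=5, L[5]='d', prepend. Next row=LF[5]=10
  step 4: row=10, L[10]='c', prepend. Next row=LF[10]=7
  step 5: row=7, L[7]='d', prepend. Next row=LF[7]=12
  step 6: row=12, L[12]='d', prepend. Next row=LF[12]=14
  step 7: row=14, L[14]='c', prepend. Next row=LF[14]=9
  step 8: row=9, L[9]='a', prepend. Next row=LF[9]=2
  step 9: row=2, L[2]='c', prepend. Next row=LF[2]=6
  step 10: row=6, L[6]='d', prepend. Next row=LF[6]=11
  step 11: row=11, L[11]='c', prepend. Next row=LF[11]=8
  step 12: row=8, L[8]='d', prepend. Next row=LF[8]=13
  step 13: row=13, L[13]='a', prepend. Next row=LF[13]=3
  step 14: row=3, L[3]='a', prepend. Next row=LF[3]=1
  step 15: row=1, L[1]='b', prepend. Next row=LF[1]=4
Reversed output: baadcdcacddcdc$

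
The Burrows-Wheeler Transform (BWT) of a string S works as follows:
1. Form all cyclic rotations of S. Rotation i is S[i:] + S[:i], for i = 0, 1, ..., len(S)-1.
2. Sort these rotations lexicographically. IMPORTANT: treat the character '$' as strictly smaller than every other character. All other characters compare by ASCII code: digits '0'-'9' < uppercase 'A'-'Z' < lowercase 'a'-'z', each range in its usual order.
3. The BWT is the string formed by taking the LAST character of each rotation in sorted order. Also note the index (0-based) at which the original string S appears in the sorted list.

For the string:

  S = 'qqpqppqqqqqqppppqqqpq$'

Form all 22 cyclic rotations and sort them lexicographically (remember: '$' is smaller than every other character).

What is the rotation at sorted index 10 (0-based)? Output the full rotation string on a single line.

Answer: qppppqqqpq$qqpqppqqqqq

Derivation:
All 22 rotations (rotation i = S[i:]+S[:i]):
  rot[0] = qqpqppqqqqqqppppqqqpq$
  rot[1] = qpqppqqqqqqppppqqqpq$q
  rot[2] = pqppqqqqqqppppqqqpq$qq
  rot[3] = qppqqqqqqppppqqqpq$qqp
  rot[4] = ppqqqqqqppppqqqpq$qqpq
  rot[5] = pqqqqqqppppqqqpq$qqpqp
  rot[6] = qqqqqqppppqqqpq$qqpqpp
  rot[7] = qqqqqppppqqqpq$qqpqppq
  rot[8] = qqqqppppqqqpq$qqpqppqq
  rot[9] = qqqppppqqqpq$qqpqppqqq
  rot[10] = qqppppqqqpq$qqpqppqqqq
  rot[11] = qppppqqqpq$qqpqppqqqqq
  rot[12] = ppppqqqpq$qqpqppqqqqqq
  rot[13] = pppqqqpq$qqpqppqqqqqqp
  rot[14] = ppqqqpq$qqpqppqqqqqqpp
  rot[15] = pqqqpq$qqpqppqqqqqqppp
  rot[16] = qqqpq$qqpqppqqqqqqpppp
  rot[17] = qqpq$qqpqppqqqqqqppppq
  rot[18] = qpq$qqpqppqqqqqqppppqq
  rot[19] = pq$qqpqppqqqqqqppppqqq
  rot[20] = q$qqpqppqqqqqqppppqqqp
  rot[21] = $qqpqppqqqqqqppppqqqpq
Sorted (with $ < everything):
  sorted[0] = $qqpqppqqqqqqppppqqqpq
  sorted[1] = ppppqqqpq$qqpqppqqqqqq
  sorted[2] = pppqqqpq$qqpqppqqqqqqp
  sorted[3] = ppqqqpq$qqpqppqqqqqqpp
  sorted[4] = ppqqqqqqppppqqqpq$qqpq
  sorted[5] = pq$qqpqppqqqqqqppppqqq
  sorted[6] = pqppqqqqqqppppqqqpq$qq
  sorted[7] = pqqqpq$qqpqppqqqqqqppp
  sorted[8] = pqqqqqqppppqqqpq$qqpqp
  sorted[9] = q$qqpqppqqqqqqppppqqqp
  sorted[10] = qppppqqqpq$qqpqppqqqqq
  sorted[11] = qppqqqqqqppppqqqpq$qqp
  sorted[12] = qpq$qqpqppqqqqqqppppqq
  sorted[13] = qpqppqqqqqqppppqqqpq$q
  sorted[14] = qqppppqqqpq$qqpqppqqqq
  sorted[15] = qqpq$qqpqppqqqqqqppppq
  sorted[16] = qqpqppqqqqqqppppqqqpq$
  sorted[17] = qqqppppqqqpq$qqpqppqqq
  sorted[18] = qqqpq$qqpqppqqqqqqpppp
  sorted[19] = qqqqppppqqqpq$qqpqppqq
  sorted[20] = qqqqqppppqqqpq$qqpqppq
  sorted[21] = qqqqqqppppqqqpq$qqpqpp
sorted[10] = qppppqqqpq$qqpqppqqqqq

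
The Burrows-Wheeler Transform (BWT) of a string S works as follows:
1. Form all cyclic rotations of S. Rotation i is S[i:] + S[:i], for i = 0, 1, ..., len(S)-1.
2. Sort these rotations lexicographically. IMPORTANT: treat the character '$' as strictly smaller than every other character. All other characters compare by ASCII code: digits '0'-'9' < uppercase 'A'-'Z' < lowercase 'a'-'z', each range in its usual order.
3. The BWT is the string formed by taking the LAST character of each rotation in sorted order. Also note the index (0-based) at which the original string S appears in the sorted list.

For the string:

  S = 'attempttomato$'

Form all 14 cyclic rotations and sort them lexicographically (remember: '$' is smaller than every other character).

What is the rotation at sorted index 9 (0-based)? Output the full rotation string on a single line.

All 14 rotations (rotation i = S[i:]+S[:i]):
  rot[0] = attempttomato$
  rot[1] = ttempttomato$a
  rot[2] = tempttomato$at
  rot[3] = empttomato$att
  rot[4] = mpttomato$atte
  rot[5] = pttomato$attem
  rot[6] = ttomato$attemp
  rot[7] = tomato$attempt
  rot[8] = omato$attemptt
  rot[9] = mato$attemptto
  rot[10] = ato$attempttom
  rot[11] = to$attempttoma
  rot[12] = o$attempttomat
  rot[13] = $attempttomato
Sorted (with $ < everything):
  sorted[0] = $attempttomato
  sorted[1] = ato$attempttom
  sorted[2] = attempttomato$
  sorted[3] = empttomato$att
  sorted[4] = mato$attemptto
  sorted[5] = mpttomato$atte
  sorted[6] = o$attempttomat
  sorted[7] = omato$attemptt
  sorted[8] = pttomato$attem
  sorted[9] = tempttomato$at
  sorted[10] = to$attempttoma
  sorted[11] = tomato$attempt
  sorted[12] = ttempttomato$a
  sorted[13] = ttomato$attemp
sorted[9] = tempttomato$at

Answer: tempttomato$at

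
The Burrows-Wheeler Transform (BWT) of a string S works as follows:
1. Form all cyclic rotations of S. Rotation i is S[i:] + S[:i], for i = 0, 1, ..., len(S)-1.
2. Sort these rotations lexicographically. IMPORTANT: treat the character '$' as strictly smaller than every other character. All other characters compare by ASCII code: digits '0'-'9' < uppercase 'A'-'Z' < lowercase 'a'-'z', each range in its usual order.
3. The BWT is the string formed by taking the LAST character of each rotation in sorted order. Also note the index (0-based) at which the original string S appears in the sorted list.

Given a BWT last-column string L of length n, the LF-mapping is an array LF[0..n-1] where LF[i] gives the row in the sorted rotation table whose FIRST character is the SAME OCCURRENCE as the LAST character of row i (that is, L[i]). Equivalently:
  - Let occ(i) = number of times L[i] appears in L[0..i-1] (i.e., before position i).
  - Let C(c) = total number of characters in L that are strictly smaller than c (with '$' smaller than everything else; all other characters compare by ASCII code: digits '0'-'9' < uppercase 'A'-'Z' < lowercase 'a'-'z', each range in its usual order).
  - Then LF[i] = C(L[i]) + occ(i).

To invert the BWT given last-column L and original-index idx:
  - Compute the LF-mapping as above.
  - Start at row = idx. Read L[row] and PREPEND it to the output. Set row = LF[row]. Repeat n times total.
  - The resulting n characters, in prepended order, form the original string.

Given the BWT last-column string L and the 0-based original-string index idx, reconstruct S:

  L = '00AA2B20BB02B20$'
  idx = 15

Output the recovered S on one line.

Answer: BB0B2B2A0220A00$

Derivation:
LF mapping: 1 2 10 11 6 12 7 3 13 14 4 8 15 9 5 0
Walk LF starting at row 15, prepending L[row]:
  step 1: row=15, L[15]='$', prepend. Next row=LF[15]=0
  step 2: row=0, L[0]='0', prepend. Next row=LF[0]=1
  step 3: row=1, L[1]='0', prepend. Next row=LF[1]=2
  step 4: row=2, L[2]='A', prepend. Next row=LF[2]=10
  step 5: row=10, L[10]='0', prepend. Next row=LF[10]=4
  step 6: row=4, L[4]='2', prepend. Next row=LF[4]=6
  step 7: row=6, L[6]='2', prepend. Next row=LF[6]=7
  step 8: row=7, L[7]='0', prepend. Next row=LF[7]=3
  step 9: row=3, L[3]='A', prepend. Next row=LF[3]=11
  step 10: row=11, L[11]='2', prepend. Next row=LF[11]=8
  step 11: row=8, L[8]='B', prepend. Next row=LF[8]=13
  step 12: row=13, L[13]='2', prepend. Next row=LF[13]=9
  step 13: row=9, L[9]='B', prepend. Next row=LF[9]=14
  step 14: row=14, L[14]='0', prepend. Next row=LF[14]=5
  step 15: row=5, L[5]='B', prepend. Next row=LF[5]=12
  step 16: row=12, L[12]='B', prepend. Next row=LF[12]=15
Reversed output: BB0B2B2A0220A00$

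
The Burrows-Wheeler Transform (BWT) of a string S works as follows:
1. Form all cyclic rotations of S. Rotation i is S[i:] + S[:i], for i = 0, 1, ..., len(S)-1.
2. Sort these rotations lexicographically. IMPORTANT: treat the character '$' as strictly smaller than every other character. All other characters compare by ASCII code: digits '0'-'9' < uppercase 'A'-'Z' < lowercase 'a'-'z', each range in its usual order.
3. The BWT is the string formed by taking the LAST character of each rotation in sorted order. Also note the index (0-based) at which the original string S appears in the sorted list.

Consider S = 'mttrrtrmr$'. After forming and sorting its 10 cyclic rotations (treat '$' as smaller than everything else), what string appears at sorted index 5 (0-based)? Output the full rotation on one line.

All 10 rotations (rotation i = S[i:]+S[:i]):
  rot[0] = mttrrtrmr$
  rot[1] = ttrrtrmr$m
  rot[2] = trrtrmr$mt
  rot[3] = rrtrmr$mtt
  rot[4] = rtrmr$mttr
  rot[5] = trmr$mttrr
  rot[6] = rmr$mttrrt
  rot[7] = mr$mttrrtr
  rot[8] = r$mttrrtrm
  rot[9] = $mttrrtrmr
Sorted (with $ < everything):
  sorted[0] = $mttrrtrmr
  sorted[1] = mr$mttrrtr
  sorted[2] = mttrrtrmr$
  sorted[3] = r$mttrrtrm
  sorted[4] = rmr$mttrrt
  sorted[5] = rrtrmr$mtt
  sorted[6] = rtrmr$mttr
  sorted[7] = trmr$mttrr
  sorted[8] = trrtrmr$mt
  sorted[9] = ttrrtrmr$m
sorted[5] = rrtrmr$mtt

Answer: rrtrmr$mtt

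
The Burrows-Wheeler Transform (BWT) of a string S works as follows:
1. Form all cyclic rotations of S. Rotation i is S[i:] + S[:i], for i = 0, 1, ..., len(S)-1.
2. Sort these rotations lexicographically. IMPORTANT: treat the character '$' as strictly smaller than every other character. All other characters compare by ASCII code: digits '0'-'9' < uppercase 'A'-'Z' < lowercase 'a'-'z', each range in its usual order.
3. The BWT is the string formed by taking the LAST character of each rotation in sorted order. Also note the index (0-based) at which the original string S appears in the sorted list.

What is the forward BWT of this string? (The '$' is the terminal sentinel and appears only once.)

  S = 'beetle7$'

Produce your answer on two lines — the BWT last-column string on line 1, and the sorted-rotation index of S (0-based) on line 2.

All 8 rotations (rotation i = S[i:]+S[:i]):
  rot[0] = beetle7$
  rot[1] = eetle7$b
  rot[2] = etle7$be
  rot[3] = tle7$bee
  rot[4] = le7$beet
  rot[5] = e7$beetl
  rot[6] = 7$beetle
  rot[7] = $beetle7
Sorted (with $ < everything):
  sorted[0] = $beetle7  (last char: '7')
  sorted[1] = 7$beetle  (last char: 'e')
  sorted[2] = beetle7$  (last char: '$')
  sorted[3] = e7$beetl  (last char: 'l')
  sorted[4] = eetle7$b  (last char: 'b')
  sorted[5] = etle7$be  (last char: 'e')
  sorted[6] = le7$beet  (last char: 't')
  sorted[7] = tle7$bee  (last char: 'e')
Last column: 7e$lbete
Original string S is at sorted index 2

Answer: 7e$lbete
2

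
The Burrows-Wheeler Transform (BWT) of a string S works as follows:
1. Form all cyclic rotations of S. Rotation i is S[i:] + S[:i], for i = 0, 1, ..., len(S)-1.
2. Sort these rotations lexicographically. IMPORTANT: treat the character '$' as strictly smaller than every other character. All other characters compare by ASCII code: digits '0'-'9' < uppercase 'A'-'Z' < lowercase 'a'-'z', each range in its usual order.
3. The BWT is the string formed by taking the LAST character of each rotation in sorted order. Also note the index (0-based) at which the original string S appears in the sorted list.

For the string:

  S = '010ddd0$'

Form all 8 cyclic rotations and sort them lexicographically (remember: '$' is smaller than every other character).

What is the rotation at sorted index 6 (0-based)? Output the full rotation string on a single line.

Answer: dd0$010d

Derivation:
All 8 rotations (rotation i = S[i:]+S[:i]):
  rot[0] = 010ddd0$
  rot[1] = 10ddd0$0
  rot[2] = 0ddd0$01
  rot[3] = ddd0$010
  rot[4] = dd0$010d
  rot[5] = d0$010dd
  rot[6] = 0$010ddd
  rot[7] = $010ddd0
Sorted (with $ < everything):
  sorted[0] = $010ddd0
  sorted[1] = 0$010ddd
  sorted[2] = 010ddd0$
  sorted[3] = 0ddd0$01
  sorted[4] = 10ddd0$0
  sorted[5] = d0$010dd
  sorted[6] = dd0$010d
  sorted[7] = ddd0$010
sorted[6] = dd0$010d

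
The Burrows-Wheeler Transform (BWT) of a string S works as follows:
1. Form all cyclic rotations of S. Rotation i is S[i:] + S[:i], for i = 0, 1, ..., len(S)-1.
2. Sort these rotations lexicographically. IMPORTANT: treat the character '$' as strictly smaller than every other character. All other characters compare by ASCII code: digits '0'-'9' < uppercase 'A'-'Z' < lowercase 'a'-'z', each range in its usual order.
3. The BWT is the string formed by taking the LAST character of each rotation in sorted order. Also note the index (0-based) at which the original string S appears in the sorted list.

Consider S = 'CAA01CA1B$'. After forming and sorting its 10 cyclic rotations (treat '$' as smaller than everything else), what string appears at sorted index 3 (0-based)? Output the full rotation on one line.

Answer: 1CA1B$CAA0

Derivation:
All 10 rotations (rotation i = S[i:]+S[:i]):
  rot[0] = CAA01CA1B$
  rot[1] = AA01CA1B$C
  rot[2] = A01CA1B$CA
  rot[3] = 01CA1B$CAA
  rot[4] = 1CA1B$CAA0
  rot[5] = CA1B$CAA01
  rot[6] = A1B$CAA01C
  rot[7] = 1B$CAA01CA
  rot[8] = B$CAA01CA1
  rot[9] = $CAA01CA1B
Sorted (with $ < everything):
  sorted[0] = $CAA01CA1B
  sorted[1] = 01CA1B$CAA
  sorted[2] = 1B$CAA01CA
  sorted[3] = 1CA1B$CAA0
  sorted[4] = A01CA1B$CA
  sorted[5] = A1B$CAA01C
  sorted[6] = AA01CA1B$C
  sorted[7] = B$CAA01CA1
  sorted[8] = CA1B$CAA01
  sorted[9] = CAA01CA1B$
sorted[3] = 1CA1B$CAA0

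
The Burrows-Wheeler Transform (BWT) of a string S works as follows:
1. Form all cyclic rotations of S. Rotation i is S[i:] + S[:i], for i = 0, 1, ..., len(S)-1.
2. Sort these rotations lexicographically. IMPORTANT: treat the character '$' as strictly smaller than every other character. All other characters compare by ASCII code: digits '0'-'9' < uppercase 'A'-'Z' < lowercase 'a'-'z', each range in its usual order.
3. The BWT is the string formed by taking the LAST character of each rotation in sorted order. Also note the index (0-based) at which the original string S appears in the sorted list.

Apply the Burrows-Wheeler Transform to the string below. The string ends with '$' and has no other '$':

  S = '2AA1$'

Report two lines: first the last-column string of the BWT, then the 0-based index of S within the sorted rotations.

All 5 rotations (rotation i = S[i:]+S[:i]):
  rot[0] = 2AA1$
  rot[1] = AA1$2
  rot[2] = A1$2A
  rot[3] = 1$2AA
  rot[4] = $2AA1
Sorted (with $ < everything):
  sorted[0] = $2AA1  (last char: '1')
  sorted[1] = 1$2AA  (last char: 'A')
  sorted[2] = 2AA1$  (last char: '$')
  sorted[3] = A1$2A  (last char: 'A')
  sorted[4] = AA1$2  (last char: '2')
Last column: 1A$A2
Original string S is at sorted index 2

Answer: 1A$A2
2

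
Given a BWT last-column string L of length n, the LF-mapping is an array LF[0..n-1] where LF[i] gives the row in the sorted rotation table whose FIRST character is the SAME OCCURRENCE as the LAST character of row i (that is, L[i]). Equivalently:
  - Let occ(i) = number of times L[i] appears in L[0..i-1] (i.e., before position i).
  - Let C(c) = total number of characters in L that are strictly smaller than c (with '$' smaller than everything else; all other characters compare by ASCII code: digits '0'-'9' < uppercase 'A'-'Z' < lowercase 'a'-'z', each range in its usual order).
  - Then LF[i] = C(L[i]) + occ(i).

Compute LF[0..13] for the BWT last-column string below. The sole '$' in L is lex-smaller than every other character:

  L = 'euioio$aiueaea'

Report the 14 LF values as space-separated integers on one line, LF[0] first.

Answer: 4 12 7 10 8 11 0 1 9 13 5 2 6 3

Derivation:
Char counts: '$':1, 'a':3, 'e':3, 'i':3, 'o':2, 'u':2
C (first-col start): C('$')=0, C('a')=1, C('e')=4, C('i')=7, C('o')=10, C('u')=12
L[0]='e': occ=0, LF[0]=C('e')+0=4+0=4
L[1]='u': occ=0, LF[1]=C('u')+0=12+0=12
L[2]='i': occ=0, LF[2]=C('i')+0=7+0=7
L[3]='o': occ=0, LF[3]=C('o')+0=10+0=10
L[4]='i': occ=1, LF[4]=C('i')+1=7+1=8
L[5]='o': occ=1, LF[5]=C('o')+1=10+1=11
L[6]='$': occ=0, LF[6]=C('$')+0=0+0=0
L[7]='a': occ=0, LF[7]=C('a')+0=1+0=1
L[8]='i': occ=2, LF[8]=C('i')+2=7+2=9
L[9]='u': occ=1, LF[9]=C('u')+1=12+1=13
L[10]='e': occ=1, LF[10]=C('e')+1=4+1=5
L[11]='a': occ=1, LF[11]=C('a')+1=1+1=2
L[12]='e': occ=2, LF[12]=C('e')+2=4+2=6
L[13]='a': occ=2, LF[13]=C('a')+2=1+2=3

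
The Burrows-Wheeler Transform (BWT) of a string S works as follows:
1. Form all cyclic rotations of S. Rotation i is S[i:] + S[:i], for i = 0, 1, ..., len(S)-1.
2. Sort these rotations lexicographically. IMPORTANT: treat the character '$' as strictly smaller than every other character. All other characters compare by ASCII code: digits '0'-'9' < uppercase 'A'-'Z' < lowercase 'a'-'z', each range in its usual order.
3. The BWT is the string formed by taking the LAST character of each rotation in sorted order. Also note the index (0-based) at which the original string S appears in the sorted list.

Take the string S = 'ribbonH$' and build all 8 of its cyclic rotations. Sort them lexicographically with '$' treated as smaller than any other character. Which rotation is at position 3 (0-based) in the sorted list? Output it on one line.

All 8 rotations (rotation i = S[i:]+S[:i]):
  rot[0] = ribbonH$
  rot[1] = ibbonH$r
  rot[2] = bbonH$ri
  rot[3] = bonH$rib
  rot[4] = onH$ribb
  rot[5] = nH$ribbo
  rot[6] = H$ribbon
  rot[7] = $ribbonH
Sorted (with $ < everything):
  sorted[0] = $ribbonH
  sorted[1] = H$ribbon
  sorted[2] = bbonH$ri
  sorted[3] = bonH$rib
  sorted[4] = ibbonH$r
  sorted[5] = nH$ribbo
  sorted[6] = onH$ribb
  sorted[7] = ribbonH$
sorted[3] = bonH$rib

Answer: bonH$rib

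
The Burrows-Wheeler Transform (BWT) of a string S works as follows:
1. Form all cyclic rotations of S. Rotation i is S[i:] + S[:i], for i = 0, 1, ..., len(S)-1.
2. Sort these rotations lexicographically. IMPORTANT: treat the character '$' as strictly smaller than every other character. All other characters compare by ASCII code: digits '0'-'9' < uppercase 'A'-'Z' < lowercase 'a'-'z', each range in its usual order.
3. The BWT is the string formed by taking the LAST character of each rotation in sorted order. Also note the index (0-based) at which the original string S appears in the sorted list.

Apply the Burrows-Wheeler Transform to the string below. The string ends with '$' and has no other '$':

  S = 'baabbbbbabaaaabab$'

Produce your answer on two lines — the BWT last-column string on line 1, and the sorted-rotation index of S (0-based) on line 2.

All 18 rotations (rotation i = S[i:]+S[:i]):
  rot[0] = baabbbbbabaaaabab$
  rot[1] = aabbbbbabaaaabab$b
  rot[2] = abbbbbabaaaabab$ba
  rot[3] = bbbbbabaaaabab$baa
  rot[4] = bbbbabaaaabab$baab
  rot[5] = bbbabaaaabab$baabb
  rot[6] = bbabaaaabab$baabbb
  rot[7] = babaaaabab$baabbbb
  rot[8] = abaaaabab$baabbbbb
  rot[9] = baaaabab$baabbbbba
  rot[10] = aaaabab$baabbbbbab
  rot[11] = aaabab$baabbbbbaba
  rot[12] = aabab$baabbbbbabaa
  rot[13] = abab$baabbbbbabaaa
  rot[14] = bab$baabbbbbabaaaa
  rot[15] = ab$baabbbbbabaaaab
  rot[16] = b$baabbbbbabaaaaba
  rot[17] = $baabbbbbabaaaabab
Sorted (with $ < everything):
  sorted[0] = $baabbbbbabaaaabab  (last char: 'b')
  sorted[1] = aaaabab$baabbbbbab  (last char: 'b')
  sorted[2] = aaabab$baabbbbbaba  (last char: 'a')
  sorted[3] = aabab$baabbbbbabaa  (last char: 'a')
  sorted[4] = aabbbbbabaaaabab$b  (last char: 'b')
  sorted[5] = ab$baabbbbbabaaaab  (last char: 'b')
  sorted[6] = abaaaabab$baabbbbb  (last char: 'b')
  sorted[7] = abab$baabbbbbabaaa  (last char: 'a')
  sorted[8] = abbbbbabaaaabab$ba  (last char: 'a')
  sorted[9] = b$baabbbbbabaaaaba  (last char: 'a')
  sorted[10] = baaaabab$baabbbbba  (last char: 'a')
  sorted[11] = baabbbbbabaaaabab$  (last char: '$')
  sorted[12] = bab$baabbbbbabaaaa  (last char: 'a')
  sorted[13] = babaaaabab$baabbbb  (last char: 'b')
  sorted[14] = bbabaaaabab$baabbb  (last char: 'b')
  sorted[15] = bbbabaaaabab$baabb  (last char: 'b')
  sorted[16] = bbbbabaaaabab$baab  (last char: 'b')
  sorted[17] = bbbbbabaaaabab$baa  (last char: 'a')
Last column: bbaabbbaaaa$abbbba
Original string S is at sorted index 11

Answer: bbaabbbaaaa$abbbba
11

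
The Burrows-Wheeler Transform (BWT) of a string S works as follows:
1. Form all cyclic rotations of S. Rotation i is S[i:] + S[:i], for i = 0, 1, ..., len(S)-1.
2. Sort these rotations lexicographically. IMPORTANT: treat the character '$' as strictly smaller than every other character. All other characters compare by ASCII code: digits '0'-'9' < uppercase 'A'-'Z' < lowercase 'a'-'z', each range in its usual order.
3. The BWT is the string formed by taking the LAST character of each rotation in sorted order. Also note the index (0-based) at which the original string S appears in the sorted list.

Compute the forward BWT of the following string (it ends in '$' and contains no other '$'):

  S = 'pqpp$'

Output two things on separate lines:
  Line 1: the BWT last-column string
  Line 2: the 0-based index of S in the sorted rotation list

All 5 rotations (rotation i = S[i:]+S[:i]):
  rot[0] = pqpp$
  rot[1] = qpp$p
  rot[2] = pp$pq
  rot[3] = p$pqp
  rot[4] = $pqpp
Sorted (with $ < everything):
  sorted[0] = $pqpp  (last char: 'p')
  sorted[1] = p$pqp  (last char: 'p')
  sorted[2] = pp$pq  (last char: 'q')
  sorted[3] = pqpp$  (last char: '$')
  sorted[4] = qpp$p  (last char: 'p')
Last column: ppq$p
Original string S is at sorted index 3

Answer: ppq$p
3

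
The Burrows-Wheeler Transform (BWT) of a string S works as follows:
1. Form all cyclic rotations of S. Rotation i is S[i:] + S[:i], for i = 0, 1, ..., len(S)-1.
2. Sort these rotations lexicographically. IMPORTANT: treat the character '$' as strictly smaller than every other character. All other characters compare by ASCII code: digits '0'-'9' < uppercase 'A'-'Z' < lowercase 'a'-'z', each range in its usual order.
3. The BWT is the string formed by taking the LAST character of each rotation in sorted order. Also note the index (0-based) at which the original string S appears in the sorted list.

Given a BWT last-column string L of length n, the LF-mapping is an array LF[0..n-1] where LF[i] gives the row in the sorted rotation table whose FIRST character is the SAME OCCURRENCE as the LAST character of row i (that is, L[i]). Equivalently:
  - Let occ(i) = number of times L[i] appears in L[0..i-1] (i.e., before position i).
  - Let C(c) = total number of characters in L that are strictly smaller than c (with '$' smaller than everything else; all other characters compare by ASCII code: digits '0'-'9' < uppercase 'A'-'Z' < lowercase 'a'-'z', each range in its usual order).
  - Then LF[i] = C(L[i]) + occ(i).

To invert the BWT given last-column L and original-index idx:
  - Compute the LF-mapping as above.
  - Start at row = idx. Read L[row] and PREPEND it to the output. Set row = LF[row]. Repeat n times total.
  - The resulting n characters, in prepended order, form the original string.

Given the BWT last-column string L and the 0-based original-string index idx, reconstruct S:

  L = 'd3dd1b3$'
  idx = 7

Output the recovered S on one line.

LF mapping: 5 2 6 7 1 4 3 0
Walk LF starting at row 7, prepending L[row]:
  step 1: row=7, L[7]='$', prepend. Next row=LF[7]=0
  step 2: row=0, L[0]='d', prepend. Next row=LF[0]=5
  step 3: row=5, L[5]='b', prepend. Next row=LF[5]=4
  step 4: row=4, L[4]='1', prepend. Next row=LF[4]=1
  step 5: row=1, L[1]='3', prepend. Next row=LF[1]=2
  step 6: row=2, L[2]='d', prepend. Next row=LF[2]=6
  step 7: row=6, L[6]='3', prepend. Next row=LF[6]=3
  step 8: row=3, L[3]='d', prepend. Next row=LF[3]=7
Reversed output: d3d31bd$

Answer: d3d31bd$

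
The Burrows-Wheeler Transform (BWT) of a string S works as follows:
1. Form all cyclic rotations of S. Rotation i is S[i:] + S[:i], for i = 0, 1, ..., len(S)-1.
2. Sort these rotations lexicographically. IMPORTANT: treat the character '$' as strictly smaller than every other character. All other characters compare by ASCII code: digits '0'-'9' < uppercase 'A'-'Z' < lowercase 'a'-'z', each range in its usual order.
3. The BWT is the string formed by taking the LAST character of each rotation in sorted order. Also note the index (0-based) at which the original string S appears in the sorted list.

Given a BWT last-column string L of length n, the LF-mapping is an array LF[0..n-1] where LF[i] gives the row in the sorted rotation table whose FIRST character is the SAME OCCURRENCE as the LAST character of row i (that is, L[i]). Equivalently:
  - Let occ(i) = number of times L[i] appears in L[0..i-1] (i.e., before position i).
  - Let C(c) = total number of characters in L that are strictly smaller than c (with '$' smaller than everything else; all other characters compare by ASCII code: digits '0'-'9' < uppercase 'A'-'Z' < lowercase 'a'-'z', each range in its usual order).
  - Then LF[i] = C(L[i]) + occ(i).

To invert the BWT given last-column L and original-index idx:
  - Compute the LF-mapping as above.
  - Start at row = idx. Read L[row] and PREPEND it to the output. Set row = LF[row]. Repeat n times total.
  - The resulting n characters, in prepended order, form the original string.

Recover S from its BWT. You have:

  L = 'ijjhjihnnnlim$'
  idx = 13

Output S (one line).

LF mapping: 3 6 7 1 8 4 2 11 12 13 9 5 10 0
Walk LF starting at row 13, prepending L[row]:
  step 1: row=13, L[13]='$', prepend. Next row=LF[13]=0
  step 2: row=0, L[0]='i', prepend. Next row=LF[0]=3
  step 3: row=3, L[3]='h', prepend. Next row=LF[3]=1
  step 4: row=1, L[1]='j', prepend. Next row=LF[1]=6
  step 5: row=6, L[6]='h', prepend. Next row=LF[6]=2
  step 6: row=2, L[2]='j', prepend. Next row=LF[2]=7
  step 7: row=7, L[7]='n', prepend. Next row=LF[7]=11
  step 8: row=11, L[11]='i', prepend. Next row=LF[11]=5
  step 9: row=5, L[5]='i', prepend. Next row=LF[5]=4
  step 10: row=4, L[4]='j', prepend. Next row=LF[4]=8
  step 11: row=8, L[8]='n', prepend. Next row=LF[8]=12
  step 12: row=12, L[12]='m', prepend. Next row=LF[12]=10
  step 13: row=10, L[10]='l', prepend. Next row=LF[10]=9
  step 14: row=9, L[9]='n', prepend. Next row=LF[9]=13
Reversed output: nlmnjiinjhjhi$

Answer: nlmnjiinjhjhi$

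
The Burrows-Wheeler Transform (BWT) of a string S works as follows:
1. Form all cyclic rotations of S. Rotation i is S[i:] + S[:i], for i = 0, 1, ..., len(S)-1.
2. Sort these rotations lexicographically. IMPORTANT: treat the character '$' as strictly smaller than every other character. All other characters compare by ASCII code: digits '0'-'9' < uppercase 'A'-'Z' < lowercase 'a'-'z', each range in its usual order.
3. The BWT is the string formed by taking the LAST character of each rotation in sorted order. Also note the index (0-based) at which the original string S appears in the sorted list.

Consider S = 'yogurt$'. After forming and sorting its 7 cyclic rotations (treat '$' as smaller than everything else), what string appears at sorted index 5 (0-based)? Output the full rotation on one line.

All 7 rotations (rotation i = S[i:]+S[:i]):
  rot[0] = yogurt$
  rot[1] = ogurt$y
  rot[2] = gurt$yo
  rot[3] = urt$yog
  rot[4] = rt$yogu
  rot[5] = t$yogur
  rot[6] = $yogurt
Sorted (with $ < everything):
  sorted[0] = $yogurt
  sorted[1] = gurt$yo
  sorted[2] = ogurt$y
  sorted[3] = rt$yogu
  sorted[4] = t$yogur
  sorted[5] = urt$yog
  sorted[6] = yogurt$
sorted[5] = urt$yog

Answer: urt$yog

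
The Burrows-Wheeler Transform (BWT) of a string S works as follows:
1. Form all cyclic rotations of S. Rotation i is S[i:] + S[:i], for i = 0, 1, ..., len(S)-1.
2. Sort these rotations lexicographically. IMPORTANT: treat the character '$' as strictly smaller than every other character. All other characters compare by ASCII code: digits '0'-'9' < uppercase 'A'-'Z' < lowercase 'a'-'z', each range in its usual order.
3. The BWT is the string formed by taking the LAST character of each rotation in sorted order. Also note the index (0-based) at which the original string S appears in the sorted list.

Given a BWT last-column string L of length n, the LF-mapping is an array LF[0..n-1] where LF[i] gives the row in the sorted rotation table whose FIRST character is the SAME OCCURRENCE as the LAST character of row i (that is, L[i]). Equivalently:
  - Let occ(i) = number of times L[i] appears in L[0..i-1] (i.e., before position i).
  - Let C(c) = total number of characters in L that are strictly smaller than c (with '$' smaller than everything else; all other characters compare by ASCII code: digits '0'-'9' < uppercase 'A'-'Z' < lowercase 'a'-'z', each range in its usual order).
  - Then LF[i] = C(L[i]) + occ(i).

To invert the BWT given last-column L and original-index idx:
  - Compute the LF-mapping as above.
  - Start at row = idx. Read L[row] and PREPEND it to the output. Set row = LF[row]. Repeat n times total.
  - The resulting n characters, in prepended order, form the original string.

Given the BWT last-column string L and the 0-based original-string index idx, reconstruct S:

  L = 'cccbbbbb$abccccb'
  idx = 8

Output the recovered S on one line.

Answer: bcccccbbbbbbcac$

Derivation:
LF mapping: 9 10 11 2 3 4 5 6 0 1 7 12 13 14 15 8
Walk LF starting at row 8, prepending L[row]:
  step 1: row=8, L[8]='$', prepend. Next row=LF[8]=0
  step 2: row=0, L[0]='c', prepend. Next row=LF[0]=9
  step 3: row=9, L[9]='a', prepend. Next row=LF[9]=1
  step 4: row=1, L[1]='c', prepend. Next row=LF[1]=10
  step 5: row=10, L[10]='b', prepend. Next row=LF[10]=7
  step 6: row=7, L[7]='b', prepend. Next row=LF[7]=6
  step 7: row=6, L[6]='b', prepend. Next row=LF[6]=5
  step 8: row=5, L[5]='b', prepend. Next row=LF[5]=4
  step 9: row=4, L[4]='b', prepend. Next row=LF[4]=3
  step 10: row=3, L[3]='b', prepend. Next row=LF[3]=2
  step 11: row=2, L[2]='c', prepend. Next row=LF[2]=11
  step 12: row=11, L[11]='c', prepend. Next row=LF[11]=12
  step 13: row=12, L[12]='c', prepend. Next row=LF[12]=13
  step 14: row=13, L[13]='c', prepend. Next row=LF[13]=14
  step 15: row=14, L[14]='c', prepend. Next row=LF[14]=15
  step 16: row=15, L[15]='b', prepend. Next row=LF[15]=8
Reversed output: bcccccbbbbbbcac$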